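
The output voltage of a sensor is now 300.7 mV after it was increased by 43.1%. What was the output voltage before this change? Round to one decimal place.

210.1 mV

The overall multiplier applied was 1.431.
So the original output voltage was 300.7 ÷ 1.431 ≈ 210.1 mV.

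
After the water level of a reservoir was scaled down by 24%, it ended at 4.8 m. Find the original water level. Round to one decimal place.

The overall multiplier applied was 0.76.
So the original water level was 4.8 ÷ 0.76 ≈ 6.3 m.

6.3 m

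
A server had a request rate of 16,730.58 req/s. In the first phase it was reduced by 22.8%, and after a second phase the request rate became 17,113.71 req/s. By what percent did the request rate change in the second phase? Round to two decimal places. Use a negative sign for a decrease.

After the first phase: 16,730.58 × 0.772 = 12916.00776.
Second-phase multiplier: 17,113.71 ÷ 12916.00776 ≈ 1.325.
That is a change of 32.50%.

32.50%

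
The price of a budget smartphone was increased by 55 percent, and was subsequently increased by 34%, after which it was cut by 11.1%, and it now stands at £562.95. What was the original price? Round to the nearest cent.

Undoing the 11.1% decrease: £562.95 ÷ 0.889 ≈ £633.239595.
Undoing the 34% increase: £633.239595 ÷ 1.34 ≈ £472.566862.
Undoing the 55% increase: £472.566862 ÷ 1.55 ≈ £304.88.

£304.88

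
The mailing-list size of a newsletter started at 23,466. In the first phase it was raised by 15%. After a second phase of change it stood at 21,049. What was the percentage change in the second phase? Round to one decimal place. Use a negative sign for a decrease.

-22.0%

After the first phase: 23,466 × 1.15 = 26985.9.
Second-phase multiplier: 21,049 ÷ 26985.9 ≈ 0.78.
That is a change of -22.0%.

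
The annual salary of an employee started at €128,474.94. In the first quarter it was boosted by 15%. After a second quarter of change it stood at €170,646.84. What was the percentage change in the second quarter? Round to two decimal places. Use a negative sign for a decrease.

15.50%

After the first quarter: €128,474.94 × 1.15 = €147746.181.
Second-quarter multiplier: €170,646.84 ÷ €147746.181 ≈ 1.155.
That is a change of 15.50%.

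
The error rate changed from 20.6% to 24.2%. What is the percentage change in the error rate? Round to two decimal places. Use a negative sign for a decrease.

The change is 24.2 − 20.6 = 3.6 percentage points.
Relative to the original 20.6%, that is 3.6 ÷ 20.6 ≈ 17.48%.

17.48%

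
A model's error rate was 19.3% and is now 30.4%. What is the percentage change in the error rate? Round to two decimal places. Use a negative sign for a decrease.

The change is 30.4 − 19.3 = 11.1 percentage points.
Relative to the original 19.3%, that is 11.1 ÷ 19.3 ≈ 57.51%.

57.51%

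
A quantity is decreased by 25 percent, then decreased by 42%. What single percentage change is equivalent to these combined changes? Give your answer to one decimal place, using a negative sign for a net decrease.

-56.5%

The combined multiplier is 0.75 × 0.58 = 0.435.
That corresponds to a decrease of 56.5%.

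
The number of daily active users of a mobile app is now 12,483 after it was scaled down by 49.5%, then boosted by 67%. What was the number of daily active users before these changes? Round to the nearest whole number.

Undoing the 67% increase: 12,483 ÷ 1.67 ≈ 7474.850299.
Undoing the 49.5% decrease: 7474.850299 ÷ 0.505 ≈ 14,802.

14,802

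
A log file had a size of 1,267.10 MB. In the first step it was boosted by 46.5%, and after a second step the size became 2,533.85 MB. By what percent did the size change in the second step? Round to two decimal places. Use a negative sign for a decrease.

After the first step: 1,267.10 × 1.465 = 1856.3015.
Second-step multiplier: 2,533.85 ÷ 1856.3015 ≈ 1.364999.
That is a change of 36.50%.

36.50%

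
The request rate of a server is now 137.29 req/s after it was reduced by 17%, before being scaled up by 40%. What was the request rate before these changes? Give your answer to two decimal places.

118.15 req/s

The overall multiplier applied was 0.83 × 1.4 = 1.162.
So the original request rate was 137.29 ÷ 1.162 ≈ 118.15 req/s.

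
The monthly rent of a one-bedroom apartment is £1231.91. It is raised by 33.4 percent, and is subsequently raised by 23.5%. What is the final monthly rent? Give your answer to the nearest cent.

Each change multiplies by a factor: 1.334 × 1.235 = 1.64749.
£1231.91 × 1.64749 = £2029.5594059 ≈ £2029.56.

£2029.56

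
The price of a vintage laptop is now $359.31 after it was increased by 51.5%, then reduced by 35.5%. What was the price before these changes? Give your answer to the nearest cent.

$367.70

The overall multiplier applied was 1.515 × 0.645 = 0.977175.
So the original price was $359.31 ÷ 0.977175 ≈ $367.70.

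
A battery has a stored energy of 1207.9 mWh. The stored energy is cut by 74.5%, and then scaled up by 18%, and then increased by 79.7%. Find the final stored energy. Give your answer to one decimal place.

653.1 mWh

74.5% decrease: 1207.9 × 0.255 = 308.0145.
After the 18% increase: 308.0145 × 1.18 = 363.45711.
79.7% increase: 363.45711 × 1.797 = 653.13242667 ≈ 653.1.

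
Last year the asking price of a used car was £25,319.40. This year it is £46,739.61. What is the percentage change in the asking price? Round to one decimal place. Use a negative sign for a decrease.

Change: £46,739.61 − £25,319.40 = £21,420.21.
Relative to the original: £21,420.21 ÷ £25,319.40 ≈ 84.6%.

84.6%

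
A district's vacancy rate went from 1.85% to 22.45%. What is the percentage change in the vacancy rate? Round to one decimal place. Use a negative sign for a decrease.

1113.5%

The change is 22.45 − 1.85 = 20.60 percentage points.
Relative to the original 1.85%, that is 20.60 ÷ 1.85 ≈ 1113.5%.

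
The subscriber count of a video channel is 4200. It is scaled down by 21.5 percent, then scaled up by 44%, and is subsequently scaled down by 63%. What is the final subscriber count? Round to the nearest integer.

Apply the 21.5% decrease: 4200 × 0.785 = 3297.
After the 44% increase: 3297 × 1.44 = 4747.68.
Apply the 63% decrease: 4747.68 × 0.37 = 1756.6416 ≈ 1757.

1757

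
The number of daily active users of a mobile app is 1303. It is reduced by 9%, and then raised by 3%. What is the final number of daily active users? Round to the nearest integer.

After the 9% decrease: 1303 × 0.91 = 1185.73.
Apply the 3% increase: 1185.73 × 1.03 = 1221.3019 ≈ 1221.

1221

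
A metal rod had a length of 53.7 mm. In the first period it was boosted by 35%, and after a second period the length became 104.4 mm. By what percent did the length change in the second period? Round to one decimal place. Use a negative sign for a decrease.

44.0%

After the first period: 53.7 × 1.35 = 72.495.
Second-period multiplier: 104.4 ÷ 72.495 ≈ 1.4401.
That is a change of 44.0%.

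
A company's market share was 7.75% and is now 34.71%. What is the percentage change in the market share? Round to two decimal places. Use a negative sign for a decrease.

The change is 34.71 − 7.75 = 26.96 percentage points.
Relative to the original 7.75%, that is 26.96 ÷ 7.75 ≈ 347.87%.

347.87%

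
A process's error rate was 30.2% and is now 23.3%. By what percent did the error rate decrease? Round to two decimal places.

The change is 23.3 − 30.2 = -6.9 percentage points.
Relative to the original 30.2%, that is -6.9 ÷ 30.2 ≈ -22.85%.
So the error rate fell by 22.85%.

22.85%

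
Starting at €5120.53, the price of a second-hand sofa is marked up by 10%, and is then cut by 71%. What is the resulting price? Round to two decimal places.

€1633.45

Each change multiplies by a factor: 1.1 × 0.29 = 0.319.
€5120.53 × 0.319 = €1633.44907 ≈ €1633.45.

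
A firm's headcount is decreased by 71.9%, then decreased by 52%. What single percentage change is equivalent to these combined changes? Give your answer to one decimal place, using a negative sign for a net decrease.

A 71.9% decrease multiplies by 0.281.
Then a 52% decrease: 0.281 × 0.48 = 0.13488.
Overall factor 0.13488, i.e. -86.5%.

-86.5%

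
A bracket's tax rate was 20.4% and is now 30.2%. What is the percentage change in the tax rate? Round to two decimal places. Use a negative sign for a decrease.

The change is 30.2 − 20.4 = 9.8 percentage points.
Relative to the original 20.4%, that is 9.8 ÷ 20.4 ≈ 48.04%.

48.04%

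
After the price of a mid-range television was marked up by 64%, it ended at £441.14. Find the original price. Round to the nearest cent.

The overall multiplier applied was 1.64.
So the original price was £441.14 ÷ 1.64 ≈ £268.99.

£268.99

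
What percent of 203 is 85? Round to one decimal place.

41.9%

85 ÷ 203 ≈ 41.9%.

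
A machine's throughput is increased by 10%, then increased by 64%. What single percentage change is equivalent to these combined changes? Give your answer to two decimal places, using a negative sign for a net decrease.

A 10% increase multiplies by 1.1.
Then a 64% increase: 1.1 × 1.64 = 1.804.
Overall factor 1.804, i.e. 80.40%.

80.40%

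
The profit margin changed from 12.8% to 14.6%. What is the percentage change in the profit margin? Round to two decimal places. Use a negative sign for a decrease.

14.06%

The change is 14.6 − 12.8 = 1.8 percentage points.
Relative to the original 12.8%, that is 1.8 ÷ 12.8 ≈ 14.06%.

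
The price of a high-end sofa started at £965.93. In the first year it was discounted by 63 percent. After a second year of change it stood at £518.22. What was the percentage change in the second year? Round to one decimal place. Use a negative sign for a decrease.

45.0%

After the first year: £965.93 × 0.37 = £357.3941.
Second-year multiplier: £518.22 ÷ £357.3941 ≈ 1.45.
That is a change of 45.0%.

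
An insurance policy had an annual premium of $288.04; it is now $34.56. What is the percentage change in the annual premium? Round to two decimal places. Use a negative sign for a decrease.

Change: $34.56 − $288.04 = -$253.48.
Relative to the original: -$253.48 ÷ $288.04 ≈ -88.00%.

-88.00%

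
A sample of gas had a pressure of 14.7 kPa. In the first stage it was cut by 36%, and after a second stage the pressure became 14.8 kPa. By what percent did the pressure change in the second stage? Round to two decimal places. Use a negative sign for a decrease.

57.31%

After the first stage: 14.7 × 0.64 = 9.408.
Second-stage multiplier: 14.8 ÷ 9.408 ≈ 1.573129.
That is a change of 57.31%.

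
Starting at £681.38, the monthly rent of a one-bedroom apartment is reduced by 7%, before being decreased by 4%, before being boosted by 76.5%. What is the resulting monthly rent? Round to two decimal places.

Each change multiplies by a factor: 0.93 × 0.96 × 1.765 = 1.575792.
£681.38 × 1.575792 = £1073.71315296 ≈ £1073.71.

£1073.71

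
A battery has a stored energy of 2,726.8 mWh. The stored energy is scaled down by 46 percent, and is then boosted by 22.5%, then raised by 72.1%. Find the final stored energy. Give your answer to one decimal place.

Each change multiplies by a factor: 0.54 × 1.225 × 1.721 = 1.1384415.
2,726.8 × 1.1384415 = 3104.3022822 ≈ 3,104.3.

3,104.3 mWh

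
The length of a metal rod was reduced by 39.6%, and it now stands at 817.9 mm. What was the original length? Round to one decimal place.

1,354.1 mm

The overall multiplier applied was 0.604.
So the original length was 817.9 ÷ 0.604 ≈ 1,354.1 mm.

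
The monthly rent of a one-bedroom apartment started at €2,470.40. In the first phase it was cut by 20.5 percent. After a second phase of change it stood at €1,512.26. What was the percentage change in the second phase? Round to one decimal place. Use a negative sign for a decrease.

After the first phase: €2,470.40 × 0.795 = €1963.968.
Second-phase multiplier: €1,512.26 ÷ €1963.968 ≈ 0.77.
That is a change of -23.0%.

-23.0%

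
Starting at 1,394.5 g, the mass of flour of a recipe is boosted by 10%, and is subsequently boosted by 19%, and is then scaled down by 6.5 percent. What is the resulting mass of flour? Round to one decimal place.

1,706.7 g

10% increase: 1,394.5 × 1.1 = 1533.95.
After the 19% increase: 1533.95 × 1.19 = 1825.4005.
6.5% decrease: 1825.4005 × 0.935 = 1706.7494675 ≈ 1,706.7.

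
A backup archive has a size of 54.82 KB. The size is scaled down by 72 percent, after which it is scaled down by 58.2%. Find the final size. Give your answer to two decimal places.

72% decrease: 54.82 × 0.28 = 15.3496.
Apply the 58.2% decrease: 15.3496 × 0.418 = 6.4161328 ≈ 6.42.

6.42 KB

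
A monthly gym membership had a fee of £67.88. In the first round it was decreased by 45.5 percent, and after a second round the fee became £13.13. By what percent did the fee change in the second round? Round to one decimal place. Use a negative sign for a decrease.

After the first round: £67.88 × 0.545 = £36.9946.
Second-round multiplier: £13.13 ÷ £36.9946 ≈ 0.35492.
That is a change of -64.5%.

-64.5%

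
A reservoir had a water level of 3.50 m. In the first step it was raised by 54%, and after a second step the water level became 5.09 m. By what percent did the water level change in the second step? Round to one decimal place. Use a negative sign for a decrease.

-5.6%

After the first step: 3.50 × 1.54 = 5.39.
Second-step multiplier: 5.09 ÷ 5.39 ≈ 0.94434.
That is a change of -5.6%.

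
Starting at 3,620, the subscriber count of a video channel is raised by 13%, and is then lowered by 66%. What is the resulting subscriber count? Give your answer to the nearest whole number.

Each change multiplies by a factor: 1.13 × 0.34 = 0.3842.
3,620 × 0.3842 = 1390.804 ≈ 1,391.

1,391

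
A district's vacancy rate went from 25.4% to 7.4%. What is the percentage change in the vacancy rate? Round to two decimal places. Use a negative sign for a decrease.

The change is 7.4 − 25.4 = -18.0 percentage points.
Relative to the original 25.4%, that is -18.0 ÷ 25.4 ≈ -70.87%.

-70.87%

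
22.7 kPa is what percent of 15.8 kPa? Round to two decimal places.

143.67%

22.7 kPa ÷ 15.8 kPa ≈ 143.67%.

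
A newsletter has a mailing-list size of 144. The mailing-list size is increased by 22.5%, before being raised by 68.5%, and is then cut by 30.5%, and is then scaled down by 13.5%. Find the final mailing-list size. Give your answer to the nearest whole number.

Apply the 22.5% increase: 144 × 1.225 = 176.4.
After the 68.5% increase: 176.4 × 1.685 = 297.234.
Apply the 30.5% decrease: 297.234 × 0.695 = 206.57763.
Apply the 13.5% decrease: 206.57763 × 0.865 = 178.68964995 ≈ 179.

179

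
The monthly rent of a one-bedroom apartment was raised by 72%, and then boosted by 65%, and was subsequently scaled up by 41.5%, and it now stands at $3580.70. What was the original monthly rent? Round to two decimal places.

$891.66

Undoing the 41.5% increase: $3580.70 ÷ 1.415 ≈ $2530.530035.
Undoing the 65% increase: $2530.530035 ÷ 1.65 ≈ $1533.654567.
Undoing the 72% increase: $1533.654567 ÷ 1.72 ≈ $891.66.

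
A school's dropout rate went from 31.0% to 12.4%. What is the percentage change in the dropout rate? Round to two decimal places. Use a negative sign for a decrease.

-60.00%

The change is 12.4 − 31.0 = -18.6 percentage points.
Relative to the original 31.0%, that is -18.6 ÷ 31.0 = -60.00%.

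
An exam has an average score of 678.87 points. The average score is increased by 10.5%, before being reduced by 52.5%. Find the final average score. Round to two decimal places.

After the 10.5% increase: 678.87 × 1.105 = 750.15135.
After the 52.5% decrease: 750.15135 × 0.475 = 356.32189125 ≈ 356.32.

356.32 points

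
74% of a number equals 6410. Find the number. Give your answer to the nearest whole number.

6410 ÷ 0.74 ≈ 8662.

8662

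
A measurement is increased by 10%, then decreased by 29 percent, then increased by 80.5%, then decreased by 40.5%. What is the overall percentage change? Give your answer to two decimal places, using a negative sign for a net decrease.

-16.12%

The combined multiplier is 1.1 × 0.71 × 1.805 × 0.595 = 0.838774475.
That corresponds to a decrease of 16.12%.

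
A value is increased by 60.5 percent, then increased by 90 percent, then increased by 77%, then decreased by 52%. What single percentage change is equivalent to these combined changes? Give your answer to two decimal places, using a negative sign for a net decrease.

159.09%

The combined multiplier is 1.605 × 1.9 × 1.77 × 0.48 = 2.5908552.
That corresponds to an increase of 159.09%.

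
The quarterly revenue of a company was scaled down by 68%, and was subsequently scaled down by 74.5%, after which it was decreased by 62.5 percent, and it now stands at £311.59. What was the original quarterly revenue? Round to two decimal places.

Undoing the 62.5% decrease: £311.59 ÷ 0.375 ≈ £830.906667.
Undoing the 74.5% decrease: £830.906667 ÷ 0.255 ≈ £3258.457518.
Undoing the 68% decrease: £3258.457518 ÷ 0.32 ≈ £10,182.68.

£10,182.68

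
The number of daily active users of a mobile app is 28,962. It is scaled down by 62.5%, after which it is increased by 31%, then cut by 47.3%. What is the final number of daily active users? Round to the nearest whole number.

7,498

Apply the 62.5% decrease: 28,962 × 0.375 = 10860.75.
31% increase: 10860.75 × 1.31 = 14227.5825.
47.3% decrease: 14227.5825 × 0.527 = 7497.9359775 ≈ 7,498.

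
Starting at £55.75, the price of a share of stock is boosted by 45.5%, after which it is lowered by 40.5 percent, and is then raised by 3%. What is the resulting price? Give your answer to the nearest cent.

£49.71

Apply the 45.5% increase: £55.75 × 1.455 = £81.11625.
40.5% decrease: £81.11625 × 0.595 = £48.26416875.
3% increase: £48.26416875 × 1.03 = £49.7120938125 ≈ £49.71.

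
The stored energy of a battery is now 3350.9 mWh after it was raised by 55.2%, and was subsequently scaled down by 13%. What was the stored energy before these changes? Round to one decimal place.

Undoing the 13% decrease: 3350.9 ÷ 0.87 ≈ 3851.609195.
Undoing the 55.2% increase: 3851.609195 ÷ 1.552 ≈ 2481.7 mWh.

2481.7 mWh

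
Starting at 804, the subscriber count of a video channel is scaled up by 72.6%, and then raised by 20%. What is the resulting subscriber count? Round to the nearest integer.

Each change multiplies by a factor: 1.726 × 1.2 = 2.0712.
804 × 2.0712 = 1665.2448 ≈ 1665.

1665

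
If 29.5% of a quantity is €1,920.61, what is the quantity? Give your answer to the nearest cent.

€1,920.61 ÷ 0.295 ≈ €6,510.54.

€6,510.54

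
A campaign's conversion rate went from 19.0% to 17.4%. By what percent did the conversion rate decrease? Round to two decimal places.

The change is 17.4 − 19.0 = -1.6 percentage points.
Relative to the original 19.0%, that is -1.6 ÷ 19.0 ≈ -8.42%.
So the conversion rate fell by 8.42%.

8.42%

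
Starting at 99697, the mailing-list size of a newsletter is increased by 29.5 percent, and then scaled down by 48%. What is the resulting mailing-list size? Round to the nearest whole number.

Each change multiplies by a factor: 1.295 × 0.52 = 0.6734.
99697 × 0.6734 = 67135.9598 ≈ 67136.

67136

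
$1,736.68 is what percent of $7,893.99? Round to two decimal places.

$1,736.68 ÷ $7,893.99 ≈ 22.00%.

22.00%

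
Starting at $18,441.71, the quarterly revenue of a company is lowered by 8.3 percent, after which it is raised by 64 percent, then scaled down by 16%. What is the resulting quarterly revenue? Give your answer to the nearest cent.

8.3% decrease: $18,441.71 × 0.917 = $16911.04807.
After the 64% increase: $16911.04807 × 1.64 = $27734.1188348.
After the 16% decrease: $27734.1188348 × 0.84 = $23296.659821232 ≈ $23,296.66.

$23,296.66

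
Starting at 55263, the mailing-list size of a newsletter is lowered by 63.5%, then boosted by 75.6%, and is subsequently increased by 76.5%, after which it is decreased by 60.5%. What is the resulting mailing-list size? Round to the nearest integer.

Each change multiplies by a factor: 0.365 × 1.756 × 1.765 × 0.395 = 0.4468473445.
55263 × 0.4468473445 = 24694.1247991035 ≈ 24694.

24694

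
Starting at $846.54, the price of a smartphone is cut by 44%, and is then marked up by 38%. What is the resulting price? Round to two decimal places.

Each change multiplies by a factor: 0.56 × 1.38 = 0.7728.
$846.54 × 0.7728 = $654.206112 ≈ $654.21.

$654.21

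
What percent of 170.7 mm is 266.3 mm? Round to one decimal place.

156.0%

266.3 mm ÷ 170.7 mm ≈ 156.0%.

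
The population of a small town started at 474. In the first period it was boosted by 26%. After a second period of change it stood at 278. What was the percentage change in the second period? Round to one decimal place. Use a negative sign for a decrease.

After the first period: 474 × 1.26 = 597.24.
Second-period multiplier: 278 ÷ 597.24 ≈ 0.46547.
That is a change of -53.5%.

-53.5%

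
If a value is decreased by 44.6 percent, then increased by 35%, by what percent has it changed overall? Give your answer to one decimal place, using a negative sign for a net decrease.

-25.2%

A 44.6% decrease multiplies by 0.554.
Then a 35% increase: 0.554 × 1.35 = 0.7479.
Overall factor 0.7479, i.e. -25.2%.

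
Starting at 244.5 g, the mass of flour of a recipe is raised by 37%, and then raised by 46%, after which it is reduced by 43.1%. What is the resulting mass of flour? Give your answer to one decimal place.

278.3 g

Each change multiplies by a factor: 1.37 × 1.46 × 0.569 = 1.1381138.
244.5 × 1.1381138 = 278.2688241 ≈ 278.3.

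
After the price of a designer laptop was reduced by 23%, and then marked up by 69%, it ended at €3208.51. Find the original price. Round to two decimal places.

€2465.62

Undoing the 69% increase: €3208.51 ÷ 1.69 ≈ €1898.526627.
Undoing the 23% decrease: €1898.526627 ÷ 0.77 ≈ €2465.62.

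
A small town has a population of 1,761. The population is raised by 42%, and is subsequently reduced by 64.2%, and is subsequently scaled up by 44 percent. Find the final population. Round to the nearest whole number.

1,289

42% increase: 1,761 × 1.42 = 2500.62.
After the 64.2% decrease: 2500.62 × 0.358 = 895.22196.
After the 44% increase: 895.22196 × 1.44 = 1289.1196224 ≈ 1,289.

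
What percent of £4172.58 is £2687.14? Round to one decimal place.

64.4%

£2687.14 ÷ £4172.58 ≈ 64.4%.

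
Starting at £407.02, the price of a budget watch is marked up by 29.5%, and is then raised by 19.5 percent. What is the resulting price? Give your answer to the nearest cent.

Each change multiplies by a factor: 1.295 × 1.195 = 1.547525.
£407.02 × 1.547525 = £629.8736255 ≈ £629.87.

£629.87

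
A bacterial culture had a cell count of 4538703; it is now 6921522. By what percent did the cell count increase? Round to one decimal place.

Change: 6921522 − 4538703 = 2382819.
Relative to the original: 2382819 ÷ 4538703 ≈ 52.5%.
So the cell count increased by 52.5%.

52.5%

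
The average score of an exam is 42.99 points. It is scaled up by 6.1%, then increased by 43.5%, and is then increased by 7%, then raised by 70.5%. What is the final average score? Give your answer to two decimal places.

119.41 points

After the 6.1% increase: 42.99 × 1.061 = 45.61239.
43.5% increase: 45.61239 × 1.435 = 65.45377965.
7% increase: 65.45377965 × 1.07 = 70.0355442255.
Apply the 70.5% increase: 70.0355442255 × 1.705 = 119.4106029044775 ≈ 119.41.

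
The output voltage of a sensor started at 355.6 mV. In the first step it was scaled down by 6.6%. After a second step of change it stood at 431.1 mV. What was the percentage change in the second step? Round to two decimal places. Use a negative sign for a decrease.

After the first step: 355.6 × 0.934 = 332.1304.
Second-step multiplier: 431.1 ÷ 332.1304 ≈ 1.297984.
That is a change of 29.80%.

29.80%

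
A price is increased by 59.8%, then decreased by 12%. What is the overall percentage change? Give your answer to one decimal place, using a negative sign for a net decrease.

A 59.8% increase multiplies by 1.598.
Then a 12% decrease: 1.598 × 0.88 = 1.40624.
Overall factor 1.40624, i.e. 40.6%.

40.6%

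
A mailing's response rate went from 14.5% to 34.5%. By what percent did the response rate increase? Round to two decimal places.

137.93%

The change is 34.5 − 14.5 = 20.0 percentage points.
Relative to the original 14.5%, that is 20.0 ÷ 14.5 ≈ 137.93%.
So the response rate rose by 137.93%.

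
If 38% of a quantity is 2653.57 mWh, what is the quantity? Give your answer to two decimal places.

6983.08 mWh

2653.57 mWh ÷ 0.38 ≈ 6983.08 mWh.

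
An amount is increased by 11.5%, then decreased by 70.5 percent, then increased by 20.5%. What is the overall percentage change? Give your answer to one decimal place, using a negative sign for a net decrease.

-60.4%

An 11.5% increase multiplies by 1.115.
Then a 70.5% decrease: 1.115 × 0.295 = 0.328925.
Then a 20.5% increase: 0.328925 × 1.205 = 0.396354625.
Overall factor 0.396354625, i.e. -60.4%.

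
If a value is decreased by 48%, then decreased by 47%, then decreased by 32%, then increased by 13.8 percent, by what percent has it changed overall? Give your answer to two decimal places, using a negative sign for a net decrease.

-78.67%

A 48% decrease multiplies by 0.52.
Then a 47% decrease: 0.52 × 0.53 = 0.2756.
Then a 32% decrease: 0.2756 × 0.68 = 0.187408.
Then a 13.8% increase: 0.187408 × 1.138 = 0.213270304.
Overall factor 0.213270304, i.e. -78.67%.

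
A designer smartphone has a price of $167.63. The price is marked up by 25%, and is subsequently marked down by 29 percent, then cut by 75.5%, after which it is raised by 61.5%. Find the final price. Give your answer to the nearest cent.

$58.87

Apply the 25% increase: $167.63 × 1.25 = $209.5375.
After the 29% decrease: $209.5375 × 0.71 = $148.771625.
75.5% decrease: $148.771625 × 0.245 = $36.449048125.
61.5% increase: $36.449048125 × 1.615 = $58.865212721875 ≈ $58.87.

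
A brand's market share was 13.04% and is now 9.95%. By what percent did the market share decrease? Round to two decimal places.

The change is 9.95 − 13.04 = -3.09 percentage points.
Relative to the original 13.04%, that is -3.09 ÷ 13.04 ≈ -23.70%.
So the market share fell by 23.70%.

23.70%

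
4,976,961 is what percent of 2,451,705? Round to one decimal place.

203.0%

4,976,961 ÷ 2,451,705 ≈ 203.0%.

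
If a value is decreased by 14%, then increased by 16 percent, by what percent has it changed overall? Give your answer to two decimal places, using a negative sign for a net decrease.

-0.24%

A 14% decrease multiplies by 0.86.
Then a 16% increase: 0.86 × 1.16 = 0.9976.
Overall factor 0.9976, i.e. -0.24%.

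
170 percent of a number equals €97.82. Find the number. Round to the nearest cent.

€57.54

€97.82 ÷ 1.7 ≈ €57.54.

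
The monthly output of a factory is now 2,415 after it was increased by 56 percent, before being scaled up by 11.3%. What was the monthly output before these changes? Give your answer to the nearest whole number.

The overall multiplier applied was 1.56 × 1.113 = 1.73628.
So the original monthly output was 2,415 ÷ 1.73628 ≈ 1,391.

1,391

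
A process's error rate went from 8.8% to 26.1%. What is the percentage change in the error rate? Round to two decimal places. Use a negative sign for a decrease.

The change is 26.1 − 8.8 = 17.3 percentage points.
Relative to the original 8.8%, that is 17.3 ÷ 8.8 ≈ 196.59%.

196.59%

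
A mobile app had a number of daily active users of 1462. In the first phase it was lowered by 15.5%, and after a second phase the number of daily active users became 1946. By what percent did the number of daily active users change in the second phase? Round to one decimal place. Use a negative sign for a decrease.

57.5%

After the first phase: 1462 × 0.845 = 1235.39.
Second-phase multiplier: 1946 ÷ 1235.39 ≈ 1.57521.
That is a change of 57.5%.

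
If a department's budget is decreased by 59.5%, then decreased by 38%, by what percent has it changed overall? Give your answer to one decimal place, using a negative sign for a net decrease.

The combined multiplier is 0.405 × 0.62 = 0.2511.
That corresponds to a decrease of 74.9%.

-74.9%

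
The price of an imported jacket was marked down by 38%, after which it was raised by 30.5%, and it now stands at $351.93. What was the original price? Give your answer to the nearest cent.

The overall multiplier applied was 0.62 × 1.305 = 0.8091.
So the original price was $351.93 ÷ 0.8091 ≈ $434.96.

$434.96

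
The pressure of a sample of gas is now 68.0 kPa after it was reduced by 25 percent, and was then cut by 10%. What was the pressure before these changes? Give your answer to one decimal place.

100.7 kPa

The overall multiplier applied was 0.75 × 0.9 = 0.675.
So the original pressure was 68.0 ÷ 0.675 ≈ 100.7 kPa.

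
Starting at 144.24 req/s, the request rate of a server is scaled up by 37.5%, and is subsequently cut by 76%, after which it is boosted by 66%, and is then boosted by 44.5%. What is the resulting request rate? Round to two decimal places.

Each change multiplies by a factor: 1.375 × 0.24 × 1.66 × 1.445 = 0.791571.
144.24 × 0.791571 = 114.17620104 ≈ 114.18.

114.18 req/s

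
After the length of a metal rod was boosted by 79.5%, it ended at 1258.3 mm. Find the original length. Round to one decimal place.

The overall multiplier applied was 1.795.
So the original length was 1258.3 ÷ 1.795 ≈ 701.0 mm.

701.0 mm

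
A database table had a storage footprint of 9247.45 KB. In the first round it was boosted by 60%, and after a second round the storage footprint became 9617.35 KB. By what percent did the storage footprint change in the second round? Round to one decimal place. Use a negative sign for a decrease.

After the first round: 9247.45 × 1.6 = 14795.92.
Second-round multiplier: 9617.35 ÷ 14795.92 ≈ 0.65.
That is a change of -35.0%.

-35.0%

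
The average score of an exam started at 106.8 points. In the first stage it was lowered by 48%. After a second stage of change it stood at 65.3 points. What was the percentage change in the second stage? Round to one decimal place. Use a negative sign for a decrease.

17.6%

After the first stage: 106.8 × 0.52 = 55.536.
Second-stage multiplier: 65.3 ÷ 55.536 ≈ 1.17581.
That is a change of 17.6%.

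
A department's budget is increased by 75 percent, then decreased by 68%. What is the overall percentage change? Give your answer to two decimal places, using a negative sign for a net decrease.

A 75% increase multiplies by 1.75.
Then a 68% decrease: 1.75 × 0.32 = 0.56.
Overall factor 0.56, i.e. -44.00%.

-44.00%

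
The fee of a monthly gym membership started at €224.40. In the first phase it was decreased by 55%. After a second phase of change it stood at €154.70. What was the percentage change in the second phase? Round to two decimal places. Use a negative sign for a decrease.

53.20%

After the first phase: €224.40 × 0.45 = €100.98.
Second-phase multiplier: €154.70 ÷ €100.98 ≈ 1.531987.
That is a change of 53.20%.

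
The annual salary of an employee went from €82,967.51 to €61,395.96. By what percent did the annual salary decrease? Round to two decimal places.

26.00%

Change: €61,395.96 − €82,967.51 = -€21,571.55.
Relative to the original: -€21,571.55 ÷ €82,967.51 ≈ -26.00%.
So the annual salary decreased by 26.00%.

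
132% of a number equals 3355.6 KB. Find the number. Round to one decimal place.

3355.6 KB ÷ 1.32 ≈ 2542.1 KB.

2542.1 KB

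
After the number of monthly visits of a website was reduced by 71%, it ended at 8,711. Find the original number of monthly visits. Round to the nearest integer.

The overall multiplier applied was 0.29.
So the original number of monthly visits was 8,711 ÷ 0.29 ≈ 30,038.

30,038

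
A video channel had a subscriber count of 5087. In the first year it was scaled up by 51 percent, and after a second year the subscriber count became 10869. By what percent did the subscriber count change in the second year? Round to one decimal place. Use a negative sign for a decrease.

After the first year: 5087 × 1.51 = 7681.37.
Second-year multiplier: 10869 ÷ 7681.37 ≈ 1.41498.
That is a change of 41.5%.

41.5%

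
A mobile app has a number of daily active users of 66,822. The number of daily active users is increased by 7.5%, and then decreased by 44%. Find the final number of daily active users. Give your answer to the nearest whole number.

Each change multiplies by a factor: 1.075 × 0.56 = 0.602.
66,822 × 0.602 = 40226.844 ≈ 40,227.

40,227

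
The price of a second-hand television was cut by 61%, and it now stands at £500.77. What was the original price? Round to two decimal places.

£1,284.03

The overall multiplier applied was 0.39.
So the original price was £500.77 ÷ 0.39 ≈ £1,284.03.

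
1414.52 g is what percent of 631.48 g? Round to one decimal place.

224.0%

1414.52 g ÷ 631.48 g ≈ 224.0%.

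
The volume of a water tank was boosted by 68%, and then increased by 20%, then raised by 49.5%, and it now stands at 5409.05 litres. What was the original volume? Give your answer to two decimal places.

1794.69 litres

The overall multiplier applied was 1.68 × 1.2 × 1.495 = 3.01392.
So the original volume was 5409.05 ÷ 3.01392 ≈ 1794.69 litres.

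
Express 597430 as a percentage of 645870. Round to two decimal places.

597430 ÷ 645870 ≈ 92.50%.

92.50%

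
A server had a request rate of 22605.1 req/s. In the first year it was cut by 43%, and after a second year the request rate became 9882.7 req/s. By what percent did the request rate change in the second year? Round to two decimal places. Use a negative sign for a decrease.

After the first year: 22605.1 × 0.57 = 12884.907.
Second-year multiplier: 9882.7 ÷ 12884.907 ≈ 0.766998.
That is a change of -23.30%.

-23.30%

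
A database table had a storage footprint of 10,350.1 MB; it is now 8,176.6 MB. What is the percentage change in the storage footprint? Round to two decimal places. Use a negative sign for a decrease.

-21.00%

Change: 8,176.6 − 10,350.1 = -2,173.5.
Relative to the original: -2,173.5 ÷ 10,350.1 ≈ -21.00%.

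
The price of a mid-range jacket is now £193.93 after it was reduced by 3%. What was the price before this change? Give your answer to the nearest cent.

The overall multiplier applied was 0.97.
So the original price was £193.93 ÷ 0.97 ≈ £199.93.

£199.93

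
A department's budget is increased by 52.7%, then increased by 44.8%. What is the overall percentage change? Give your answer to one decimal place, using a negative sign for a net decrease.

A 52.7% increase multiplies by 1.527.
Then a 44.8% increase: 1.527 × 1.448 = 2.211096.
Overall factor 2.211096, i.e. 121.1%.

121.1%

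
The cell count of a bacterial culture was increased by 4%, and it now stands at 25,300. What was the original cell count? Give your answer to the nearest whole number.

24,327

The overall multiplier applied was 1.04.
So the original cell count was 25,300 ÷ 1.04 ≈ 24,327.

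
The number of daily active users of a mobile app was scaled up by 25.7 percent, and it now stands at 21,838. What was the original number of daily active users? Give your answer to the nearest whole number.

The overall multiplier applied was 1.257.
So the original number of daily active users was 21,838 ÷ 1.257 ≈ 17,373.

17,373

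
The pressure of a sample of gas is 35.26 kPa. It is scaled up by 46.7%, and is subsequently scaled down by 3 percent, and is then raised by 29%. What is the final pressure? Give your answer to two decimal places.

Each change multiplies by a factor: 1.467 × 0.97 × 1.29 = 1.8356571.
35.26 × 1.8356571 = 64.725269346 ≈ 64.73.

64.73 kPa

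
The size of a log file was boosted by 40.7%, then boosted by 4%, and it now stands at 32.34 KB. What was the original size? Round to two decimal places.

The overall multiplier applied was 1.407 × 1.04 = 1.46328.
So the original size was 32.34 ÷ 1.46328 ≈ 22.10 KB.

22.10 KB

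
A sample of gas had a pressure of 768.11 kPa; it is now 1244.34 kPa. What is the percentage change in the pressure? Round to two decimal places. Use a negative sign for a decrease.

Change: 1244.34 − 768.11 = 476.23.
Relative to the original: 476.23 ÷ 768.11 ≈ 62.00%.

62.00%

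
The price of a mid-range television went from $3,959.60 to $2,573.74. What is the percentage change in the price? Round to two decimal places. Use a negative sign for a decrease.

-35.00%

Change: $2,573.74 − $3,959.60 = -$1,385.86.
Relative to the original: -$1,385.86 ÷ $3,959.60 = -35.00%.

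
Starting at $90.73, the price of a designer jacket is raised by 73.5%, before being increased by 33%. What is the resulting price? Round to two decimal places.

After the 73.5% increase: $90.73 × 1.735 = $157.41655.
33% increase: $157.41655 × 1.33 = $209.3640115 ≈ $209.36.

$209.36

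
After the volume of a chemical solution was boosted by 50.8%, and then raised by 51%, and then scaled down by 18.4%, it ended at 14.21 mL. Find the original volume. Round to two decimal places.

7.65 mL

The overall multiplier applied was 1.508 × 1.51 × 0.816 = 1.85809728.
So the original volume was 14.21 ÷ 1.85809728 ≈ 7.65 mL.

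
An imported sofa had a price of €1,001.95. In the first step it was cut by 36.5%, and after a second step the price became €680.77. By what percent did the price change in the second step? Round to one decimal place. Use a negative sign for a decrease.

After the first step: €1,001.95 × 0.635 = €636.23825.
Second-step multiplier: €680.77 ÷ €636.23825 ≈ 1.06999.
That is a change of 7.0%.

7.0%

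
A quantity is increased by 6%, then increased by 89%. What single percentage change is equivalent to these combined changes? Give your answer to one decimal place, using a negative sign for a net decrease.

The combined multiplier is 1.06 × 1.89 = 2.0034.
That corresponds to an increase of 100.3%.

100.3%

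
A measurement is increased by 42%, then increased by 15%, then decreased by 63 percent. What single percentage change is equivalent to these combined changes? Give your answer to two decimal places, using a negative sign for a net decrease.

-39.58%

A 42% increase multiplies by 1.42.
Then a 15% increase: 1.42 × 1.15 = 1.633.
Then a 63% decrease: 1.633 × 0.37 = 0.60421.
Overall factor 0.60421, i.e. -39.58%.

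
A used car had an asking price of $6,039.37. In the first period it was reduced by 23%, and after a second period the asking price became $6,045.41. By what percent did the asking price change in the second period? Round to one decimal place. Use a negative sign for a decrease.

30.0%

After the first period: $6,039.37 × 0.77 = $4650.3149.
Second-period multiplier: $6,045.41 ÷ $4650.3149 ≈ 1.3.
That is a change of 30.0%.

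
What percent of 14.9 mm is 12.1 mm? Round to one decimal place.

12.1 mm ÷ 14.9 mm ≈ 81.2%.

81.2%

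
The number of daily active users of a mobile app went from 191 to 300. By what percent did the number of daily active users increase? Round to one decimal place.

57.1%

Change: 300 − 191 = 109.
Relative to the original: 109 ÷ 191 ≈ 57.1%.
So the number of daily active users increased by 57.1%.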